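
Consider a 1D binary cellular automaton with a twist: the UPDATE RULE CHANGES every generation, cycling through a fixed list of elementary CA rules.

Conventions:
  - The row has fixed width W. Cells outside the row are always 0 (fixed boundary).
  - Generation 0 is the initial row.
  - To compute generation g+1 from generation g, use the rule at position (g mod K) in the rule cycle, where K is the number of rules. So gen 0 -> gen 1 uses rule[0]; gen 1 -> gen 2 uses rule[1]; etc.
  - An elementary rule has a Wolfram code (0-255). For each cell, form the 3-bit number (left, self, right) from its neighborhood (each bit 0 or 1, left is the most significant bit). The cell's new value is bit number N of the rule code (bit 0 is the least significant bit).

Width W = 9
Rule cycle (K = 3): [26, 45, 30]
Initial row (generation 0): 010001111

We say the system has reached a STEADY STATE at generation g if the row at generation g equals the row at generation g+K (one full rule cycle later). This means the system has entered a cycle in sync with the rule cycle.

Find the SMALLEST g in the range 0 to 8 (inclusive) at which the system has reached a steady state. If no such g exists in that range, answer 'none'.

Answer: none

Derivation:
Gen 0: 010001111
Gen 1 (rule 26): 101011000
Gen 2 (rule 45): 111110011
Gen 3 (rule 30): 100001110
Gen 4 (rule 26): 010011001
Gen 5 (rule 45): 010010001
Gen 6 (rule 30): 111111011
Gen 7 (rule 26): 100000010
Gen 8 (rule 45): 101111010
Gen 9 (rule 30): 101000011
Gen 10 (rule 26): 000100110
Gen 11 (rule 45): 110100100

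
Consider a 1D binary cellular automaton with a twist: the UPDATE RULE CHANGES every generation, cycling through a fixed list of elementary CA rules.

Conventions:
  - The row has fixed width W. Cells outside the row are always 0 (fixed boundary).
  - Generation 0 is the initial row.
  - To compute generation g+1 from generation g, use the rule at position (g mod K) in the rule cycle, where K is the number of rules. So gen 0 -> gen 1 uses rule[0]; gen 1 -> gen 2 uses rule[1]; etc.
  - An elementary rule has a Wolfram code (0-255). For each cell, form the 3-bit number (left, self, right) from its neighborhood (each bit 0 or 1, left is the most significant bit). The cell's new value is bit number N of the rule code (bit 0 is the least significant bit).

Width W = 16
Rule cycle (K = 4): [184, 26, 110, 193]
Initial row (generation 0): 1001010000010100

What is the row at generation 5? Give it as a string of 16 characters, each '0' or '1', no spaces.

Gen 0: 1001010000010100
Gen 1 (rule 184): 0100101000001010
Gen 2 (rule 26): 1011000100010001
Gen 3 (rule 110): 1111001100110011
Gen 4 (rule 193): 0111000100010001
Gen 5 (rule 184): 0110100010001000

Answer: 0110100010001000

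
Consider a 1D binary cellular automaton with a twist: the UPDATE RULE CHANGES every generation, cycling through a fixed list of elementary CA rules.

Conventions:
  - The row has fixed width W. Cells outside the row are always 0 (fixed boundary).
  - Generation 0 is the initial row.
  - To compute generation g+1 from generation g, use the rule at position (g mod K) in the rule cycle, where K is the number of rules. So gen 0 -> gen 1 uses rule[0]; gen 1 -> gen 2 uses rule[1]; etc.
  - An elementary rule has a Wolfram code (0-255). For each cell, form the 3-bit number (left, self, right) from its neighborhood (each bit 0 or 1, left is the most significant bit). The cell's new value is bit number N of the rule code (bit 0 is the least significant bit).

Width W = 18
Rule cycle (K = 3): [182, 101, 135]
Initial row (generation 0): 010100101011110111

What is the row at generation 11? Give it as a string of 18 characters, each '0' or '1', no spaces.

Gen 0: 010100101011110111
Gen 1 (rule 182): 111111111101101010
Gen 2 (rule 101): 000000000110111110
Gen 3 (rule 135): 111111111000011100
Gen 4 (rule 182): 011111110100101010
Gen 5 (rule 101): 000000011100111110
Gen 6 (rule 135): 111111101001011100
Gen 7 (rule 182): 011111011111101010
Gen 8 (rule 101): 000001100000111110
Gen 9 (rule 135): 111110001111011100
Gen 10 (rule 182): 011101010110101010
Gen 11 (rule 101): 000111111011111110

Answer: 000111111011111110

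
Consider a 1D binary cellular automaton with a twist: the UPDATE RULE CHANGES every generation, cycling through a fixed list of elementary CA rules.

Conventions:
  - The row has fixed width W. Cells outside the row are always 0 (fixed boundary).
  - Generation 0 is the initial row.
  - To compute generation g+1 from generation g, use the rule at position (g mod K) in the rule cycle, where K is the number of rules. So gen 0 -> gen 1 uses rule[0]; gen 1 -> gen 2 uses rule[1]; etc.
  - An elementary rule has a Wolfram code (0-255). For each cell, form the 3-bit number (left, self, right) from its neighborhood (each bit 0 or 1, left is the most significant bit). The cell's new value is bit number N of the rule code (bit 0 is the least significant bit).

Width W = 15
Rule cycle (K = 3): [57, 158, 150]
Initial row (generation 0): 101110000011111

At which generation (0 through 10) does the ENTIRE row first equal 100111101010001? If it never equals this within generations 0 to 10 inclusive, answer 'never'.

Answer: never

Derivation:
Gen 0: 101110000011111
Gen 1 (rule 57): 011001111010000
Gen 2 (rule 158): 110111110011000
Gen 3 (rule 150): 000011101100100
Gen 4 (rule 57): 111010011010011
Gen 5 (rule 158): 110011110011110
Gen 6 (rule 150): 001101101101101
Gen 7 (rule 57): 101011011011010
Gen 8 (rule 158): 101010010010011
Gen 9 (rule 150): 101011111111100
Gen 10 (rule 57): 010110000000011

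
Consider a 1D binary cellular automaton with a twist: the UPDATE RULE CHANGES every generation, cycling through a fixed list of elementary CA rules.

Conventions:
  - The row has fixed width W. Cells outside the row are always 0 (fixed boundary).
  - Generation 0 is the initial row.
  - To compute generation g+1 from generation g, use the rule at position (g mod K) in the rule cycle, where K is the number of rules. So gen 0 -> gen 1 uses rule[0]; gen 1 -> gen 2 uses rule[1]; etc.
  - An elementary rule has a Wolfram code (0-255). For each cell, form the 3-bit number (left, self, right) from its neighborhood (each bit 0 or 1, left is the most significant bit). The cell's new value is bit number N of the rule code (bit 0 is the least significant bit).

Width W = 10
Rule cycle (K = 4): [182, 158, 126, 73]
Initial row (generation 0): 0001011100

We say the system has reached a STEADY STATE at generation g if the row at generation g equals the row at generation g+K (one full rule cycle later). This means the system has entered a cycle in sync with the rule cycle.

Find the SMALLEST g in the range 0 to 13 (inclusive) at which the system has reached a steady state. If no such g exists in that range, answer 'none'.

Answer: 3

Derivation:
Gen 0: 0001011100
Gen 1 (rule 182): 0011101010
Gen 2 (rule 158): 0111001011
Gen 3 (rule 126): 1101111111
Gen 4 (rule 73): 1101000001
Gen 5 (rule 182): 0011100011
Gen 6 (rule 158): 0111010110
Gen 7 (rule 126): 1101111111
Gen 8 (rule 73): 1101000001
Gen 9 (rule 182): 0011100011
Gen 10 (rule 158): 0111010110
Gen 11 (rule 126): 1101111111
Gen 12 (rule 73): 1101000001
Gen 13 (rule 182): 0011100011
Gen 14 (rule 158): 0111010110
Gen 15 (rule 126): 1101111111
Gen 16 (rule 73): 1101000001
Gen 17 (rule 182): 0011100011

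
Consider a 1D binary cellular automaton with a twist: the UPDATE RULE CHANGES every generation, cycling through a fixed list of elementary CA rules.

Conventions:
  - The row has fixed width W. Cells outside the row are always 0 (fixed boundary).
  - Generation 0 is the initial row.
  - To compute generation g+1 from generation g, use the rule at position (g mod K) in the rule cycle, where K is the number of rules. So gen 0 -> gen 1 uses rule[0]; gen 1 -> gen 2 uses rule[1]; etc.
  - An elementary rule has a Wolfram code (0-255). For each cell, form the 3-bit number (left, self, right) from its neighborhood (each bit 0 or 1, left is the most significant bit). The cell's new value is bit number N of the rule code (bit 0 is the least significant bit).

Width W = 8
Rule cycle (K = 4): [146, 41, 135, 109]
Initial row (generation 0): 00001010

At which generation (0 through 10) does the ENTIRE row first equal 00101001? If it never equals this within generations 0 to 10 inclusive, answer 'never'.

Gen 0: 00001010
Gen 1 (rule 146): 00010001
Gen 2 (rule 41): 11000100
Gen 3 (rule 135): 00011101
Gen 4 (rule 109): 11010111
Gen 5 (rule 146): 00000010
Gen 6 (rule 41): 11111000
Gen 7 (rule 135): 01110011
Gen 8 (rule 109): 01010011
Gen 9 (rule 146): 10001100
Gen 10 (rule 41): 00101001

Answer: 10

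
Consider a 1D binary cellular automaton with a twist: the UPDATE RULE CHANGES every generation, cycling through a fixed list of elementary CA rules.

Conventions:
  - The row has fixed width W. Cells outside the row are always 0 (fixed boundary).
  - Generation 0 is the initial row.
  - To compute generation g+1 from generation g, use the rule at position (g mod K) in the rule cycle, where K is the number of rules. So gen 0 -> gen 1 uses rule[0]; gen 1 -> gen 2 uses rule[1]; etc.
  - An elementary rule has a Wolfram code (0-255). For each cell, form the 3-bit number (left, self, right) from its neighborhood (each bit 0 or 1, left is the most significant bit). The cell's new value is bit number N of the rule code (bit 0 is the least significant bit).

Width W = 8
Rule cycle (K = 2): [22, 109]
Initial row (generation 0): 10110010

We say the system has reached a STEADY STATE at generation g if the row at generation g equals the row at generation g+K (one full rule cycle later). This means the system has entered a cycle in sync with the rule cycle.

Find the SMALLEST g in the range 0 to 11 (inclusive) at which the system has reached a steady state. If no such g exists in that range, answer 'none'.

Answer: 9

Derivation:
Gen 0: 10110010
Gen 1 (rule 22): 10001111
Gen 2 (rule 109): 10101001
Gen 3 (rule 22): 10101111
Gen 4 (rule 109): 11111001
Gen 5 (rule 22): 00000111
Gen 6 (rule 109): 11110101
Gen 7 (rule 22): 00000101
Gen 8 (rule 109): 11110111
Gen 9 (rule 22): 00000000
Gen 10 (rule 109): 11111111
Gen 11 (rule 22): 00000000
Gen 12 (rule 109): 11111111
Gen 13 (rule 22): 00000000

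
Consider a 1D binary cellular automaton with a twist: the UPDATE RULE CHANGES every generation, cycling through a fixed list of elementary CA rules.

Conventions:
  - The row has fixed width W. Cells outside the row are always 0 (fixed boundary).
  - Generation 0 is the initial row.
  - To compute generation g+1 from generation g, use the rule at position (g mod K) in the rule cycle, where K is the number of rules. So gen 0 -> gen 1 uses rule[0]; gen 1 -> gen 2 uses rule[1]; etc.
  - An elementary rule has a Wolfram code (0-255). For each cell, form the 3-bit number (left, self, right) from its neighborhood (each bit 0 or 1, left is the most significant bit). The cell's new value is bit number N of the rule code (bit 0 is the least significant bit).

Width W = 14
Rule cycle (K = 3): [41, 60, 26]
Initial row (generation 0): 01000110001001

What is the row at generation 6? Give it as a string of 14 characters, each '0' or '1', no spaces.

Gen 0: 01000110001001
Gen 1 (rule 41): 00010100100000
Gen 2 (rule 60): 00011110110000
Gen 3 (rule 26): 00110000101000
Gen 4 (rule 41): 10100110010011
Gen 5 (rule 60): 11110101011010
Gen 6 (rule 26): 10000000010001

Answer: 10000000010001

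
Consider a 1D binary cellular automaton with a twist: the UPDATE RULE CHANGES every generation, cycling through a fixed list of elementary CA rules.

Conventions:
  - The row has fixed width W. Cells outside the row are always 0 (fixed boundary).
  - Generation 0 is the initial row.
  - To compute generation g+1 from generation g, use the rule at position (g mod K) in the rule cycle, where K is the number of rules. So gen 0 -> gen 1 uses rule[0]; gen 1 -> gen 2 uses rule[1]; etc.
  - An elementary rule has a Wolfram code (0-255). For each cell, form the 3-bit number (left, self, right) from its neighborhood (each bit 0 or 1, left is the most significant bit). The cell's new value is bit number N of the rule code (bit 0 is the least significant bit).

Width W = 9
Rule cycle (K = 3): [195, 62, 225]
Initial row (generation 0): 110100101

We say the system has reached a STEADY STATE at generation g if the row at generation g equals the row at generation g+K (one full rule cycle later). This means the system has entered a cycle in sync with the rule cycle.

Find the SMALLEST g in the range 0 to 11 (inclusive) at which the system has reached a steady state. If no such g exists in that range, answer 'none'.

Gen 0: 110100101
Gen 1 (rule 195): 010001000
Gen 2 (rule 62): 111011100
Gen 3 (rule 225): 011101101
Gen 4 (rule 195): 101100100
Gen 5 (rule 62): 111011110
Gen 6 (rule 225): 011101110
Gen 7 (rule 195): 101100110
Gen 8 (rule 62): 111011101
Gen 9 (rule 225): 011101110
Gen 10 (rule 195): 101100110
Gen 11 (rule 62): 111011101
Gen 12 (rule 225): 011101110
Gen 13 (rule 195): 101100110
Gen 14 (rule 62): 111011101

Answer: 6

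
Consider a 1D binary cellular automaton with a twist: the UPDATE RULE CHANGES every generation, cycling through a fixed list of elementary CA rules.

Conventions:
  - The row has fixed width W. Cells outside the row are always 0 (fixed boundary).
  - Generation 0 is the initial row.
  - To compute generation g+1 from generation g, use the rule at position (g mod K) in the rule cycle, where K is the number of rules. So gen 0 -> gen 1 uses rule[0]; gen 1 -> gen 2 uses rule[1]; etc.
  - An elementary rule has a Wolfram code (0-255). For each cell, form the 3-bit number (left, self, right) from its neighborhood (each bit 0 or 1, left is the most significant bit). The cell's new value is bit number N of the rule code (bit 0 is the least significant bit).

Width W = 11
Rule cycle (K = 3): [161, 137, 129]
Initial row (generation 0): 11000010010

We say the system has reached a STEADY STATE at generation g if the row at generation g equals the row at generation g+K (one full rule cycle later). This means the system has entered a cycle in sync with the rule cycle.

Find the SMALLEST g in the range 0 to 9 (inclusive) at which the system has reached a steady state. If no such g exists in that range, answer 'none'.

Answer: none

Derivation:
Gen 0: 11000010010
Gen 1 (rule 161): 00011000000
Gen 2 (rule 137): 11010011111
Gen 3 (rule 129): 00000001110
Gen 4 (rule 161): 11111100100
Gen 5 (rule 137): 11111000001
Gen 6 (rule 129): 01110011100
Gen 7 (rule 161): 00100001001
Gen 8 (rule 137): 10001100000
Gen 9 (rule 129): 00100001111
Gen 10 (rule 161): 10001100110
Gen 11 (rule 137): 00101000100
Gen 12 (rule 129): 10000010001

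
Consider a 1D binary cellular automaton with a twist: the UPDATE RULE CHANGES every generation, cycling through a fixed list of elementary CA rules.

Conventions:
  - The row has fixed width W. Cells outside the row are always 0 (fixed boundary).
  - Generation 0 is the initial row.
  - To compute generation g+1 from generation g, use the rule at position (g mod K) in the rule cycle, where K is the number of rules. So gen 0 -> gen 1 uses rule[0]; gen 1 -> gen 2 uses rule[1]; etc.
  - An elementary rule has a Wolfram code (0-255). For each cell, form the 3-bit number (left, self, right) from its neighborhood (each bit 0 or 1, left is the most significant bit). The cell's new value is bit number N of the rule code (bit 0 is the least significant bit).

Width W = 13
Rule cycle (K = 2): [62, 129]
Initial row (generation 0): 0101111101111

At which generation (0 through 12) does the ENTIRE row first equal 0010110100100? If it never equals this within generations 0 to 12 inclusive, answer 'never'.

Gen 0: 0101111101111
Gen 1 (rule 62): 1111000011000
Gen 2 (rule 129): 0110011000011
Gen 3 (rule 62): 1101110100110
Gen 4 (rule 129): 0000100000000
Gen 5 (rule 62): 0001110000000
Gen 6 (rule 129): 1100100111111
Gen 7 (rule 62): 1011111100000
Gen 8 (rule 129): 0001111001111
Gen 9 (rule 62): 0011000111000
Gen 10 (rule 129): 1000010010011
Gen 11 (rule 62): 1100111111110
Gen 12 (rule 129): 0000011111100

Answer: never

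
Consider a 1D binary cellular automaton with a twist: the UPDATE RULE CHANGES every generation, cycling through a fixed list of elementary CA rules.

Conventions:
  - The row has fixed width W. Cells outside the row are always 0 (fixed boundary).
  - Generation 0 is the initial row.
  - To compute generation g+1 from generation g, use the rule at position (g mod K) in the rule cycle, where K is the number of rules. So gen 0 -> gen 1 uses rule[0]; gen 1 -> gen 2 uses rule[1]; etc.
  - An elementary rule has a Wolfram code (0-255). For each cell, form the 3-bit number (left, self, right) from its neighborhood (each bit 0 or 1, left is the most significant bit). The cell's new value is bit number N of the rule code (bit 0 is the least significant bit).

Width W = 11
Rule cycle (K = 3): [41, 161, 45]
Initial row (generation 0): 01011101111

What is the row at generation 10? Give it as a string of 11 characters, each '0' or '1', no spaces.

Answer: 10000000000

Derivation:
Gen 0: 01011101111
Gen 1 (rule 41): 00110011000
Gen 2 (rule 161): 10000000011
Gen 3 (rule 45): 10111111010
Gen 4 (rule 41): 01100000100
Gen 5 (rule 161): 00001110001
Gen 6 (rule 45): 11101000101
Gen 7 (rule 41): 10010010010
Gen 8 (rule 161): 00000000000
Gen 9 (rule 45): 11111111111
Gen 10 (rule 41): 10000000000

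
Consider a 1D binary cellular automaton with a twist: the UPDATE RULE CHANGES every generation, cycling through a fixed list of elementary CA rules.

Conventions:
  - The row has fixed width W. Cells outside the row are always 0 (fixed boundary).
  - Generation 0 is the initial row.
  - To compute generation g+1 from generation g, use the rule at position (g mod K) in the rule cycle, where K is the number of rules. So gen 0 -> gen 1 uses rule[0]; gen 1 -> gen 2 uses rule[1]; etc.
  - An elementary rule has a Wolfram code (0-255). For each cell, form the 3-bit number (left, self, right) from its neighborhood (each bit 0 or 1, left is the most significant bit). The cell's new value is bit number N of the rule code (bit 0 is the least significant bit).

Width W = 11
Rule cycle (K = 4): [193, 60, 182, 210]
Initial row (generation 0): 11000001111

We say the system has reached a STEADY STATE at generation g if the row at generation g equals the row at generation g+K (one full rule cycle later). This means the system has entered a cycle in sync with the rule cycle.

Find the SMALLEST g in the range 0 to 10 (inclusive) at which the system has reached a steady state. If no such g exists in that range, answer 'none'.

Gen 0: 11000001111
Gen 1 (rule 193): 01011100111
Gen 2 (rule 60): 01110010100
Gen 3 (rule 182): 10101111110
Gen 4 (rule 210): 00000111111
Gen 5 (rule 193): 11110011111
Gen 6 (rule 60): 10001010000
Gen 7 (rule 182): 11011111000
Gen 8 (rule 210): 01001111100
Gen 9 (rule 193): 00000111101
Gen 10 (rule 60): 00000100011
Gen 11 (rule 182): 00001110100
Gen 12 (rule 210): 00010110010
Gen 13 (rule 193): 11000010000
Gen 14 (rule 60): 10100011000

Answer: none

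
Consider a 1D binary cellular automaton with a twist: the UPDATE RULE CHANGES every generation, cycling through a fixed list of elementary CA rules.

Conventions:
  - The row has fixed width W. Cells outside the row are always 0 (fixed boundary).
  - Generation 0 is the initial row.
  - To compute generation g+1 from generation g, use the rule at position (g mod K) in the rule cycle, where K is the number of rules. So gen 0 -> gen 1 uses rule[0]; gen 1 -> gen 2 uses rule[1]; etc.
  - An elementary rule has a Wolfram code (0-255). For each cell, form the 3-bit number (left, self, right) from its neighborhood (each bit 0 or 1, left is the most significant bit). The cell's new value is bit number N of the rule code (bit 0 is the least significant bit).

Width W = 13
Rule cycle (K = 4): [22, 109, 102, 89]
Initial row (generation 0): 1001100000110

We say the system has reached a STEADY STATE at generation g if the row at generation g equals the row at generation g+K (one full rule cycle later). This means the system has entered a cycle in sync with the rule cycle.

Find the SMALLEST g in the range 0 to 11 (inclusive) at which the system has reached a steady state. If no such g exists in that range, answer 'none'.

Gen 0: 1001100000110
Gen 1 (rule 22): 1110010001001
Gen 2 (rule 109): 1010010101001
Gen 3 (rule 102): 1110111111011
Gen 4 (rule 89): 1010100001011
Gen 5 (rule 22): 1010110011000
Gen 6 (rule 109): 1111110011011
Gen 7 (rule 102): 0000010101101
Gen 8 (rule 89): 1111000001100
Gen 9 (rule 22): 0000100010010
Gen 10 (rule 109): 1110101010010
Gen 11 (rule 102): 0011111110110
Gen 12 (rule 89): 1010000010111
Gen 13 (rule 22): 1011000110000
Gen 14 (rule 109): 1111010110111
Gen 15 (rule 102): 0001111011001

Answer: none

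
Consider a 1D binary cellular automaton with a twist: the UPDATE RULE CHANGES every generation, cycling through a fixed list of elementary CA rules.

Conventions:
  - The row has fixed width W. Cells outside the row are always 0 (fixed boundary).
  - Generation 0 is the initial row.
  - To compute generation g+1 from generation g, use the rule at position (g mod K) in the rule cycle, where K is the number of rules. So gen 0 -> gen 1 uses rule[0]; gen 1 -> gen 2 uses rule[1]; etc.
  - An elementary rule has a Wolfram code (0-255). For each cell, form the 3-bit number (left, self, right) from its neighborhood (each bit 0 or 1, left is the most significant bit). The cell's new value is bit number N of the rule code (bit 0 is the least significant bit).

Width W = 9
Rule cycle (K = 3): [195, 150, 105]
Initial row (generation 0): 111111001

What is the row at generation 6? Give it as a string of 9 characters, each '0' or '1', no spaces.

Answer: 011111110

Derivation:
Gen 0: 111111001
Gen 1 (rule 195): 011111010
Gen 2 (rule 150): 101110011
Gen 3 (rule 105): 011010011
Gen 4 (rule 195): 101000101
Gen 5 (rule 150): 101101101
Gen 6 (rule 105): 011111110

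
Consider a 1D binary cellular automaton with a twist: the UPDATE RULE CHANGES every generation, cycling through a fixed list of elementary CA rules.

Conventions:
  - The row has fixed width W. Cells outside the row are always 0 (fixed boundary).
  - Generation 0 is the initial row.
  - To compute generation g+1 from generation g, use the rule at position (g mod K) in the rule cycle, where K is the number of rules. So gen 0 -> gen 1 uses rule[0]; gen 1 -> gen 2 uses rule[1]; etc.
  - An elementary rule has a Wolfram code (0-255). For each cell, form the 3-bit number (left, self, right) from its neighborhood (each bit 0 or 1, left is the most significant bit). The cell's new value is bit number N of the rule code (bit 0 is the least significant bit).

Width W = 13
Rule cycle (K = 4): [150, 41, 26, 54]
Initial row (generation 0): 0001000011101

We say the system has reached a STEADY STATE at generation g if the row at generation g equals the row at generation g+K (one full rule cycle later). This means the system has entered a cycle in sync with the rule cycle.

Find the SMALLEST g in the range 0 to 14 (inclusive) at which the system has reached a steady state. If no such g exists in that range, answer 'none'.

Answer: none

Derivation:
Gen 0: 0001000011101
Gen 1 (rule 150): 0011100101001
Gen 2 (rule 41): 1010000010000
Gen 3 (rule 26): 0001000101000
Gen 4 (rule 54): 0011101111100
Gen 5 (rule 150): 0101000111010
Gen 6 (rule 41): 0010010100100
Gen 7 (rule 26): 0101100011010
Gen 8 (rule 54): 1110010100111
Gen 9 (rule 150): 0101110111010
Gen 10 (rule 41): 0011001100100
Gen 11 (rule 26): 0110111011010
Gen 12 (rule 54): 1001000100111
Gen 13 (rule 150): 1111101111010
Gen 14 (rule 41): 1000011000100
Gen 15 (rule 26): 0100110101010
Gen 16 (rule 54): 1111001111111
Gen 17 (rule 150): 0110110111110
Gen 18 (rule 41): 0101101100000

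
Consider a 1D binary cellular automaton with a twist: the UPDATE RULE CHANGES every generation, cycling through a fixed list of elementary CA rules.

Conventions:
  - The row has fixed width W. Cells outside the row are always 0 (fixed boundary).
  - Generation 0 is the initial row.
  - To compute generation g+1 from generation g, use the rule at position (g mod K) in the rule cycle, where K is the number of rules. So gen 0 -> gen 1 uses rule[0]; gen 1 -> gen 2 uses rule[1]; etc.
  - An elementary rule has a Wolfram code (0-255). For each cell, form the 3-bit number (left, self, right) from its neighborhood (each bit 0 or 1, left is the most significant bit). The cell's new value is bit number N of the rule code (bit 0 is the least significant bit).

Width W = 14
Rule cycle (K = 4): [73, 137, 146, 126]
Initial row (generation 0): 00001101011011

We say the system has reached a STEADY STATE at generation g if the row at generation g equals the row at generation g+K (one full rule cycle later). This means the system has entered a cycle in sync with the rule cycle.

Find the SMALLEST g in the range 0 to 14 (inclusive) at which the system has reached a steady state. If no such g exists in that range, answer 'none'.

Gen 0: 00001101011011
Gen 1 (rule 73): 11101100011011
Gen 2 (rule 137): 11001001010010
Gen 3 (rule 146): 00110110001101
Gen 4 (rule 126): 01111111011111
Gen 5 (rule 73): 01000001010001
Gen 6 (rule 137): 00011100000100
Gen 7 (rule 146): 00101010001010
Gen 8 (rule 126): 01111111011111
Gen 9 (rule 73): 01000001010001
Gen 10 (rule 137): 00011100000100
Gen 11 (rule 146): 00101010001010
Gen 12 (rule 126): 01111111011111
Gen 13 (rule 73): 01000001010001
Gen 14 (rule 137): 00011100000100
Gen 15 (rule 146): 00101010001010
Gen 16 (rule 126): 01111111011111
Gen 17 (rule 73): 01000001010001
Gen 18 (rule 137): 00011100000100

Answer: 4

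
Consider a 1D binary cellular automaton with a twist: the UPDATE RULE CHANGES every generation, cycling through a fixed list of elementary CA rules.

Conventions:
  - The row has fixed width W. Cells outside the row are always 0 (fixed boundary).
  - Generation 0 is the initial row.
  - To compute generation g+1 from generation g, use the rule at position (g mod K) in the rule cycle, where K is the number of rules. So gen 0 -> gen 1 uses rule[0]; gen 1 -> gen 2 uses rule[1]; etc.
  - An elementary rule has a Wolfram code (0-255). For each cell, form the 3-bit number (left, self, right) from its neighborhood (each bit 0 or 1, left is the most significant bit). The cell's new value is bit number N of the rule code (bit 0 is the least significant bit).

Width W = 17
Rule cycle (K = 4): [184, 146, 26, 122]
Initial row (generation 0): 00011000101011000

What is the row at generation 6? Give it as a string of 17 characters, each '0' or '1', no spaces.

Answer: 10000000000011000

Derivation:
Gen 0: 00011000101011000
Gen 1 (rule 184): 00010100010110100
Gen 2 (rule 146): 00100010100000010
Gen 3 (rule 26): 01010100010000101
Gen 4 (rule 122): 10101010101001010
Gen 5 (rule 184): 01010101010100101
Gen 6 (rule 146): 10000000000011000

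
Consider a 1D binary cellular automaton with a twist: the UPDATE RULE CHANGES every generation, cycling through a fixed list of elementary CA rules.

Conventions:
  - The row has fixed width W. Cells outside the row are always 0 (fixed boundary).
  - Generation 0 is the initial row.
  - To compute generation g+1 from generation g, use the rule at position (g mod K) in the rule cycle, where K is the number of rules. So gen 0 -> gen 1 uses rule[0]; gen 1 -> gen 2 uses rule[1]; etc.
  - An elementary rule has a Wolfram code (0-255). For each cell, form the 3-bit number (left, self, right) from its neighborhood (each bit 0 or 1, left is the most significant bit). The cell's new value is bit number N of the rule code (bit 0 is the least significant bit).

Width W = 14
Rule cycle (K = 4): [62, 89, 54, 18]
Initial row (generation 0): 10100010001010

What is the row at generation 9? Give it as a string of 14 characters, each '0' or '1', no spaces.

Gen 0: 10100010001010
Gen 1 (rule 62): 11110111011111
Gen 2 (rule 89): 10010101010001
Gen 3 (rule 54): 11111111111011
Gen 4 (rule 18): 00000000000000
Gen 5 (rule 62): 00000000000000
Gen 6 (rule 89): 11111111111111
Gen 7 (rule 54): 00000000000000
Gen 8 (rule 18): 00000000000000
Gen 9 (rule 62): 00000000000000

Answer: 00000000000000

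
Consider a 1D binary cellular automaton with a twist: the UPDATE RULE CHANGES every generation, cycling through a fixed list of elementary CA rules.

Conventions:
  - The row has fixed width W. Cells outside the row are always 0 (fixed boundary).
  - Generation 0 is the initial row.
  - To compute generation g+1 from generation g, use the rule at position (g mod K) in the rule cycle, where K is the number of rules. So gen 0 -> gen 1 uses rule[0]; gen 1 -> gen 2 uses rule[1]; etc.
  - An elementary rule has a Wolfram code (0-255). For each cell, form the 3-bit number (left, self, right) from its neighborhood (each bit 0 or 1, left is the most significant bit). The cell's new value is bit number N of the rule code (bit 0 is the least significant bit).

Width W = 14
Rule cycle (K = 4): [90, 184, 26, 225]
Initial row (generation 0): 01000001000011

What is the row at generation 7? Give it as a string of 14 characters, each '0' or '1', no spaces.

Answer: 01100100000001

Derivation:
Gen 0: 01000001000011
Gen 1 (rule 90): 10100010100111
Gen 2 (rule 184): 01010001010110
Gen 3 (rule 26): 10001010000101
Gen 4 (rule 225): 00100100110010
Gen 5 (rule 90): 01011011111101
Gen 6 (rule 184): 00110111111010
Gen 7 (rule 26): 01100100000001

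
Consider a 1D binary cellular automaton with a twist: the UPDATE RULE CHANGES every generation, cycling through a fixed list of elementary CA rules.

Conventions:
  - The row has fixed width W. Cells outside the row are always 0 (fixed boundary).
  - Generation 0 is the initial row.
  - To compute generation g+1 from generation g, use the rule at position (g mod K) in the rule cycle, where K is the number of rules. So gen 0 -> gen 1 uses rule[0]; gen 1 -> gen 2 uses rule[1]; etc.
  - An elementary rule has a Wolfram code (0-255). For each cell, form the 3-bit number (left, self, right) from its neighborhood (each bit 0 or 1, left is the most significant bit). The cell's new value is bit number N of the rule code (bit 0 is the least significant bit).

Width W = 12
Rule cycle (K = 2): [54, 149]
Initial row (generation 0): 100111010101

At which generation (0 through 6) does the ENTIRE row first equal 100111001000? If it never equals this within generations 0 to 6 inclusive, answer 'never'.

Gen 0: 100111010101
Gen 1 (rule 54): 111000111111
Gen 2 (rule 149): 010110011110
Gen 3 (rule 54): 111001100001
Gen 4 (rule 149): 010100011101
Gen 5 (rule 54): 111110100011
Gen 6 (rule 149): 011100111000

Answer: never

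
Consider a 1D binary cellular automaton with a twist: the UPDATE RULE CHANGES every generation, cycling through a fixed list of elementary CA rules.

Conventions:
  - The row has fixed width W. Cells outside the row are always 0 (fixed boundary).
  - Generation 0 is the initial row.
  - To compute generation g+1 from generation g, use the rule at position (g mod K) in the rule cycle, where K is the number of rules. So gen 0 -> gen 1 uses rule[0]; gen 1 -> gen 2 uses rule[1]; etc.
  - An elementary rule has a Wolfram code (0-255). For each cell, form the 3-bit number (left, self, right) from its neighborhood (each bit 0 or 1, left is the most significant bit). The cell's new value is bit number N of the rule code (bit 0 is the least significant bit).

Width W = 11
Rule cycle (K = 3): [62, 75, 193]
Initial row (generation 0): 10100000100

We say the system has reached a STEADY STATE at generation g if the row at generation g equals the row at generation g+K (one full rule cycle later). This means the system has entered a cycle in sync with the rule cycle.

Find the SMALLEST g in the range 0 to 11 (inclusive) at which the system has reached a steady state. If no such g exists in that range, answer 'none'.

Gen 0: 10100000100
Gen 1 (rule 62): 11110001110
Gen 2 (rule 75): 10010111010
Gen 3 (rule 193): 00000011000
Gen 4 (rule 62): 00000110100
Gen 5 (rule 75): 11111110001
Gen 6 (rule 193): 01111110100
Gen 7 (rule 62): 11000001110
Gen 8 (rule 75): 11011111010
Gen 9 (rule 193): 01001111000
Gen 10 (rule 62): 11111000100
Gen 11 (rule 75): 10001011001
Gen 12 (rule 193): 00100001000
Gen 13 (rule 62): 01110011100
Gen 14 (rule 75): 11010110101

Answer: none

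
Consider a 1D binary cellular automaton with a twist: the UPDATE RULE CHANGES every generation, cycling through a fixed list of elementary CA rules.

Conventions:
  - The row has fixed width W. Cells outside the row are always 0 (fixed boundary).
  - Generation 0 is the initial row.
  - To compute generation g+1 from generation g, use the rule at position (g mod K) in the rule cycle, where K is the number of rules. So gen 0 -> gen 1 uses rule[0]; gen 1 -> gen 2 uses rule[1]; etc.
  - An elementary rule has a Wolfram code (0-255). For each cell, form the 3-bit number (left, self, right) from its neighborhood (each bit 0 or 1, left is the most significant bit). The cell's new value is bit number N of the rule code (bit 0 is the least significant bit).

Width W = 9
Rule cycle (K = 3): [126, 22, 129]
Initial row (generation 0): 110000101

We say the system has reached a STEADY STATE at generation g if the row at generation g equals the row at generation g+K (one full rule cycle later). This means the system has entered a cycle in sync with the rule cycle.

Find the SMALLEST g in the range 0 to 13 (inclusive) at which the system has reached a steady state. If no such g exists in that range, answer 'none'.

Gen 0: 110000101
Gen 1 (rule 126): 111001111
Gen 2 (rule 22): 000110000
Gen 3 (rule 129): 110000111
Gen 4 (rule 126): 111001101
Gen 5 (rule 22): 000110001
Gen 6 (rule 129): 110000100
Gen 7 (rule 126): 111001110
Gen 8 (rule 22): 000110001
Gen 9 (rule 129): 110000100
Gen 10 (rule 126): 111001110
Gen 11 (rule 22): 000110001
Gen 12 (rule 129): 110000100
Gen 13 (rule 126): 111001110
Gen 14 (rule 22): 000110001
Gen 15 (rule 129): 110000100
Gen 16 (rule 126): 111001110

Answer: 5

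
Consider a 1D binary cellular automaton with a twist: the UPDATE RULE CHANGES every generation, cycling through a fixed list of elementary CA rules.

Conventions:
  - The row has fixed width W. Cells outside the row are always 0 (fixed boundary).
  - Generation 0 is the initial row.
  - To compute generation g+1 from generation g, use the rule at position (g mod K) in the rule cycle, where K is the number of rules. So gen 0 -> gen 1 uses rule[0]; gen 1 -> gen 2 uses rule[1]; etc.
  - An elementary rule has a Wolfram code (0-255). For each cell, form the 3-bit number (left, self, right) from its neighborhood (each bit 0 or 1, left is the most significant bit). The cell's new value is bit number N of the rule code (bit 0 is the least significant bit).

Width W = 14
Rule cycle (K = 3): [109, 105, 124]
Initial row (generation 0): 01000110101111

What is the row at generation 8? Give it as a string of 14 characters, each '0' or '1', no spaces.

Gen 0: 01000110101111
Gen 1 (rule 109): 01010111111001
Gen 2 (rule 105): 00101100001000
Gen 3 (rule 124): 00111110001100
Gen 4 (rule 109): 10100010101101
Gen 5 (rule 105): 01001001011110
Gen 6 (rule 124): 01101101110011
Gen 7 (rule 109): 01111111010011
Gen 8 (rule 105): 01000001100011

Answer: 01000001100011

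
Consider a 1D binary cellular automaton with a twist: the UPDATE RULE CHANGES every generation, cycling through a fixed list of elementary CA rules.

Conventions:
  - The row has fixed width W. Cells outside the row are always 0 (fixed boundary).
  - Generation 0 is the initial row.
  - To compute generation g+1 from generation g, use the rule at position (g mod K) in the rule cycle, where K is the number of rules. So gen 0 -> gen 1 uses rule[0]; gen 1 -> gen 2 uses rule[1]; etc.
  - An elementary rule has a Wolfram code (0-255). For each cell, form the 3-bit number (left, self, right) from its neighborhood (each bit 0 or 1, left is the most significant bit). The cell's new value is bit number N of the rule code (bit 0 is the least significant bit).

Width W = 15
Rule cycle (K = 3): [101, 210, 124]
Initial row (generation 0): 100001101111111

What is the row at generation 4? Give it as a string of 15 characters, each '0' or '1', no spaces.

Gen 0: 100001101111111
Gen 1 (rule 101): 101100110000001
Gen 2 (rule 210): 000111011000010
Gen 3 (rule 124): 000101111100011
Gen 4 (rule 101): 110110000101001

Answer: 110110000101001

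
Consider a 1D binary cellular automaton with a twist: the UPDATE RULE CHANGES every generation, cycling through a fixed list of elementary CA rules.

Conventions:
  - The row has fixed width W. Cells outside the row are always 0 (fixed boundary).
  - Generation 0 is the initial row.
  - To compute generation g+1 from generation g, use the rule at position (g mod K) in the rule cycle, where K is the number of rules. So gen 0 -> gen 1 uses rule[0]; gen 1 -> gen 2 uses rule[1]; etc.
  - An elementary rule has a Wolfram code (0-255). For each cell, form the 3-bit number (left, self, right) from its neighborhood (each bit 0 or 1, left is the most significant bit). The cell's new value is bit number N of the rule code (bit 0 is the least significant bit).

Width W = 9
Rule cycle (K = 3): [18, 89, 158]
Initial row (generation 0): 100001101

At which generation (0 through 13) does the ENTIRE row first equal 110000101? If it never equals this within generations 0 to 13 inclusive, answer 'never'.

Gen 0: 100001101
Gen 1 (rule 18): 010010000
Gen 2 (rule 89): 001001111
Gen 3 (rule 158): 011111110
Gen 4 (rule 18): 100000001
Gen 5 (rule 89): 011111100
Gen 6 (rule 158): 111111010
Gen 7 (rule 18): 000000001
Gen 8 (rule 89): 111111100
Gen 9 (rule 158): 111111010
Gen 10 (rule 18): 000000001
Gen 11 (rule 89): 111111100
Gen 12 (rule 158): 111111010
Gen 13 (rule 18): 000000001

Answer: never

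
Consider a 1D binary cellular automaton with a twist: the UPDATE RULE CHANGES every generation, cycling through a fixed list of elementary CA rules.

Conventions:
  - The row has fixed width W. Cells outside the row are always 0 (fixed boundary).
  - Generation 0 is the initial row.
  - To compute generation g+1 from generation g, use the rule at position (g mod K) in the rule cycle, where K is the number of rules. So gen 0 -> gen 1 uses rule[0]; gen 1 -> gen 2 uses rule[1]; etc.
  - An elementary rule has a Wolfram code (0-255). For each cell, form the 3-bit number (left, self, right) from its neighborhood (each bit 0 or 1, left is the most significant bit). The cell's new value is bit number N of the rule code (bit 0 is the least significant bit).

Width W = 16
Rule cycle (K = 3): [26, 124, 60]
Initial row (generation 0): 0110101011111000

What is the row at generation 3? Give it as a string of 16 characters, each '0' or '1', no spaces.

Answer: 1001000010100101

Derivation:
Gen 0: 0110101011111000
Gen 1 (rule 26): 1100000010000100
Gen 2 (rule 124): 1110000011000110
Gen 3 (rule 60): 1001000010100101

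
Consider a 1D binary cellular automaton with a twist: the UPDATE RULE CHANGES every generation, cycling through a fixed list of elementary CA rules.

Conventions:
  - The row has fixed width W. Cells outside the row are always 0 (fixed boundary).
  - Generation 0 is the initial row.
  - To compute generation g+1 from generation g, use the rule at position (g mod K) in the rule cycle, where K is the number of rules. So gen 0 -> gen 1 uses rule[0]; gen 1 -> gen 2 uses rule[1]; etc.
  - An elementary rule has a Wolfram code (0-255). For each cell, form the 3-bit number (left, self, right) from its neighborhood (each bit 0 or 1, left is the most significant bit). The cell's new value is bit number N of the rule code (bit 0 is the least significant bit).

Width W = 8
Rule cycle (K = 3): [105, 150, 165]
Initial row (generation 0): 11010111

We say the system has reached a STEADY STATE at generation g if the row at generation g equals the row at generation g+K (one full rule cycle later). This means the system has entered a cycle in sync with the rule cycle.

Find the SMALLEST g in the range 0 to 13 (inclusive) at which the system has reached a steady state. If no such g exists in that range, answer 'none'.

Answer: 2

Derivation:
Gen 0: 11010111
Gen 1 (rule 105): 11101101
Gen 2 (rule 150): 01000001
Gen 3 (rule 165): 01011101
Gen 4 (rule 105): 00110110
Gen 5 (rule 150): 01000001
Gen 6 (rule 165): 01011101
Gen 7 (rule 105): 00110110
Gen 8 (rule 150): 01000001
Gen 9 (rule 165): 01011101
Gen 10 (rule 105): 00110110
Gen 11 (rule 150): 01000001
Gen 12 (rule 165): 01011101
Gen 13 (rule 105): 00110110
Gen 14 (rule 150): 01000001
Gen 15 (rule 165): 01011101
Gen 16 (rule 105): 00110110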